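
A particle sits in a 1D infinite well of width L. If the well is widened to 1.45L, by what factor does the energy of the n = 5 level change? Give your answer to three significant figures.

0.476

E_n ∝ 1/L², so the energy scales by 1/1.45² = 0.476.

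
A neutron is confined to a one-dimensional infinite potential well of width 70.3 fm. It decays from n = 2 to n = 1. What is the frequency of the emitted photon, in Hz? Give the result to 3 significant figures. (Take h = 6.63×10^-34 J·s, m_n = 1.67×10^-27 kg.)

E_1 = h²/(8m_nL²) = 6.657×10^-15 J and ΔE = (2² − 1²)E_1 = 1.997×10^-14 J.
f = ΔE/h = 1.997×10^-14/6.63×10^-34 = 3.01×10^19 Hz.

f = 3.01×10^19 Hz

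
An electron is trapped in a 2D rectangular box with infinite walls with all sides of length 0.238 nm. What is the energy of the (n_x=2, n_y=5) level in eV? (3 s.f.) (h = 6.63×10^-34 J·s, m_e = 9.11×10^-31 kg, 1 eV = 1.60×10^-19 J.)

For a 2D rectangular well E = (h²/8m_e)·Σ n_i²/L_i² = (6.63×10^-34)²/(8·9.11×10^-31) · [2²/(0.238 nm)² + 5²/(0.238 nm)²].
Evaluating gives E = 3.088×10^-17 J = 193 eV.

E = 193 eV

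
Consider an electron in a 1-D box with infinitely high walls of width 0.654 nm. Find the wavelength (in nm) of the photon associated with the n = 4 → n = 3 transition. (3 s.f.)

λ = 201 nm

E_1 = h²/(8m_eL²) = 1.409×10^-19 J, so ΔE = (4² − 3²)E_1 = 9.863×10^-19 J.
λ = hc/ΔE = (6.626×10^-34·2.998×10^8)/9.863×10^-19 = 2.01×10^-7 m = 201 nm.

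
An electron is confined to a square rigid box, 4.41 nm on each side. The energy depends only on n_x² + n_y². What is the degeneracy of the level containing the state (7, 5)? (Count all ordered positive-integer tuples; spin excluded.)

degeneracy = 2

The level has n_x² + n_y² = 74. The ordered positive-integer solutions are (5, 7), (7, 5).
That gives 2 states.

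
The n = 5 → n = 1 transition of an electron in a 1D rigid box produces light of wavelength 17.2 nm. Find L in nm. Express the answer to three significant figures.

The photon carries ΔE = hc/λ = 6.626×10^-34·2.998×10^8/1.72×10^-8 m = 1.155×10^-17 J.
Since ΔE = (5² − 1²)E_1, E_1 = 4.812×10^-19 J, and L = h/√(8m_eE_1) = 3.54×10^-10 m = 0.354 nm.

L = 0.354 nm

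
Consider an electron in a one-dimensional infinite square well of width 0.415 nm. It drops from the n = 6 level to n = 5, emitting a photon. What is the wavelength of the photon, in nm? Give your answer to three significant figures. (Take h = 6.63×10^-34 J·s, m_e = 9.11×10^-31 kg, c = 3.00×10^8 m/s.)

E_1 = h²/(8m_eL²) = 3.502×10^-19 J, so ΔE = (6² − 5²)E_1 = 3.852×10^-18 J.
λ = hc/ΔE = (6.63×10^-34·3.00×10^8)/3.852×10^-18 = 5.16×10^-8 m = 51.6 nm.

λ = 51.6 nm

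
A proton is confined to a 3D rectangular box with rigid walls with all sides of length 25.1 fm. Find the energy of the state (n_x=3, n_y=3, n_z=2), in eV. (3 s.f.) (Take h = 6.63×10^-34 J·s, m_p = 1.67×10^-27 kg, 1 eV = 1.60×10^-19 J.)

For a 3D rectangular well E = (h²/8m_p)·Σ n_i²/L_i² = (6.63×10^-34)²/(8·1.67×10^-27) · [3²/(25.1 fm)² + 3²/(25.1 fm)² + 2²/(25.1 fm)²].
Evaluating gives E = 1.149×10^-12 J = 7.18×10^6 eV.

E = 7.18×10^6 eV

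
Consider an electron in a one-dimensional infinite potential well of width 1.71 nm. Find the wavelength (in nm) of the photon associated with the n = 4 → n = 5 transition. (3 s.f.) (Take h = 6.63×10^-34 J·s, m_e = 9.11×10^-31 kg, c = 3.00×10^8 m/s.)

λ = 1.07×10^3 nm

E_1 = h²/(8m_eL²) = 2.063×10^-20 J, so ΔE = (5² − 4²)E_1 = 1.857×10^-19 J.
λ = hc/ΔE = (6.63×10^-34·3.00×10^8)/1.857×10^-19 = 1.07×10^-6 m = 1.07×10^3 nm.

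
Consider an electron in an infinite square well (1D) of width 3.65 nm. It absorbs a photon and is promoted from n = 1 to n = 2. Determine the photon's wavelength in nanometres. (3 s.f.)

λ = 1.46×10^4 nm

E_1 = h²/(8m_eL²) = 4.522×10^-21 J, so ΔE = (2² − 1²)E_1 = 1.357×10^-20 J.
λ = hc/ΔE = (6.626×10^-34·2.998×10^8)/1.357×10^-20 = 1.46×10^-5 m = 1.46×10^4 nm.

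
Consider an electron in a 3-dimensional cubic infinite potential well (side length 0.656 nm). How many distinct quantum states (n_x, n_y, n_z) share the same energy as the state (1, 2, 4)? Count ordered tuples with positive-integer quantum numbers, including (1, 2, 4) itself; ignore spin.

degeneracy = 6

The level has n_x² + n_y² + n_z² = 21. The ordered positive-integer solutions are (1, 2, 4), (1, 4, 2), (2, 1, 4), (2, 4, 1), (4, 1, 2), (4, 2, 1).
That gives 6 states.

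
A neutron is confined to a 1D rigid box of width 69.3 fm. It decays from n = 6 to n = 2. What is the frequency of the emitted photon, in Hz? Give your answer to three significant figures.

f = 3.29×10^20 Hz

E_1 = h²/(8m_nL²) = 6.822×10^-15 J and ΔE = (6² − 2²)E_1 = 2.183×10^-13 J.
f = ΔE/h = 2.183×10^-13/6.626×10^-34 = 3.29×10^20 Hz.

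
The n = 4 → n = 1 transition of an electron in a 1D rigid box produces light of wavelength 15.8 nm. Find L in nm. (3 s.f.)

L = 0.268 nm

The photon carries ΔE = hc/λ = 6.626×10^-34·2.998×10^8/1.58×10^-8 m = 1.257×10^-17 J.
Since ΔE = (4² − 1²)E_1, E_1 = 8.380×10^-19 J, and L = h/√(8m_eE_1) = 2.68×10^-10 m = 0.268 nm.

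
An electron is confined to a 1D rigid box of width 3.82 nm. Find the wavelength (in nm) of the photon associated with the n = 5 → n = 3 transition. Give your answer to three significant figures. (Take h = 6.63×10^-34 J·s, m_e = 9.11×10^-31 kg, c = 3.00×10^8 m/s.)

E_1 = h²/(8m_eL²) = 4.133×10^-21 J, so ΔE = (5² − 3²)E_1 = 6.613×10^-20 J.
λ = hc/ΔE = (6.63×10^-34·3.00×10^8)/6.613×10^-20 = 3.01×10^-6 m = 3.01×10^3 nm.

λ = 3.01×10^3 nm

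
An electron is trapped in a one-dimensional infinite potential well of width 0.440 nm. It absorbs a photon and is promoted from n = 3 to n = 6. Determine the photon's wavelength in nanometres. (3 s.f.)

λ = 23.6 nm

E_1 = h²/(8m_eL²) = 3.112×10^-19 J, so ΔE = (6² − 3²)E_1 = 8.402×10^-18 J.
λ = hc/ΔE = (6.626×10^-34·2.998×10^8)/8.402×10^-18 = 2.36×10^-8 m = 23.6 nm.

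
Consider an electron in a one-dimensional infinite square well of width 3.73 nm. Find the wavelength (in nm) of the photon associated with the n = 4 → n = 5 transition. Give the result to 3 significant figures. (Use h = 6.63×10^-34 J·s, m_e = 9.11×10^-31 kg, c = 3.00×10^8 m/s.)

λ = 5.10×10^3 nm

E_1 = h²/(8m_eL²) = 4.335×10^-21 J, so ΔE = (5² − 4²)E_1 = 3.901×10^-20 J.
λ = hc/ΔE = (6.63×10^-34·3.00×10^8)/3.901×10^-20 = 5.10×10^-6 m = 5.10×10^3 nm.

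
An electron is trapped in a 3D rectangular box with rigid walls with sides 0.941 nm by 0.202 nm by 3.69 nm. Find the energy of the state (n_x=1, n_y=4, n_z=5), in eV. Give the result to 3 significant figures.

For a 3D rectangular well E = (h²/8m_e)·Σ n_i²/L_i² = (6.626×10^-34)²/(8·9.109×10^-31) · [1²/(0.941 nm)² + 4²/(0.202 nm)² + 5²/(3.69 nm)²].
Evaluating gives E = 2.380×10^-17 J = 149 eV.

E = 149 eV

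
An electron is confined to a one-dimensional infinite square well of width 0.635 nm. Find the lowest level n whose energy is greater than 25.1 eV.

E_1 = h²/(8m_eL²) = 1.494×10^-19 J = 0.9326 eV.
Need n² > 25.1/0.9326 = 26.91, i.e. n > 5.187.
The smallest integer satisfying this is n = 6.

n = 6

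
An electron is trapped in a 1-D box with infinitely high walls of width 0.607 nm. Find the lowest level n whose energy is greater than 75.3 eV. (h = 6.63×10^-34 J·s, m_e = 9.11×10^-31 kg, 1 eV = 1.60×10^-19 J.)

E_1 = h²/(8m_eL²) = 1.637×10^-19 J = 1.023 eV.
Need n² > 75.3/1.023 = 73.61, i.e. n > 8.580.
The smallest integer satisfying this is n = 9.

n = 9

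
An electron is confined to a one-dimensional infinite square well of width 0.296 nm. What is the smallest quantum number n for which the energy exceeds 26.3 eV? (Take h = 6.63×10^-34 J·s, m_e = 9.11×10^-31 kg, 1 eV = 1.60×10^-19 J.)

E_1 = h²/(8m_eL²) = 6.884×10^-19 J = 4.303 eV.
Need n² > 26.3/4.303 = 6.112, i.e. n > 2.472.
The smallest integer satisfying this is n = 3.

n = 3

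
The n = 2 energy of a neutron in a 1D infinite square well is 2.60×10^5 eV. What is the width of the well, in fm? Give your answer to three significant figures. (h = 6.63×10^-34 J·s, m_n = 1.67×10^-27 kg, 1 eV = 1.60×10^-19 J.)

From E_n = n²h²/(8m_nL²), L = n·h/√(8m_nE_n).
E_2 = 2.60×10^5 eV = 4.160×10^-14 J, so L = 2·6.63×10^-34/√(8·1.67×10^-27·4.160×10^-14) = 5.62×10^-14 m = 56.2 fm.

L = 56.2 fm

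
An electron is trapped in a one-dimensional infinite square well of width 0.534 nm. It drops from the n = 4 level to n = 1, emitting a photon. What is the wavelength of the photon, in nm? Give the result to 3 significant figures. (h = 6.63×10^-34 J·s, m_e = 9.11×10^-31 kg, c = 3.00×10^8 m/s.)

E_1 = h²/(8m_eL²) = 2.115×10^-19 J, so ΔE = (4² − 1²)E_1 = 3.172×10^-18 J.
λ = hc/ΔE = (6.63×10^-34·3.00×10^8)/3.172×10^-18 = 6.27×10^-8 m = 62.7 nm.

λ = 62.7 nm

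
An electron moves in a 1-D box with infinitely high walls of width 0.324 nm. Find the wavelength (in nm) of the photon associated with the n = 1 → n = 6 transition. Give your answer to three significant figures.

E_1 = h²/(8m_eL²) = 5.739×10^-19 J, so ΔE = (6² − 1²)E_1 = 2.009×10^-17 J.
λ = hc/ΔE = (6.626×10^-34·2.998×10^8)/2.009×10^-17 = 9.89×10^-9 m = 9.89 nm.

λ = 9.89 nm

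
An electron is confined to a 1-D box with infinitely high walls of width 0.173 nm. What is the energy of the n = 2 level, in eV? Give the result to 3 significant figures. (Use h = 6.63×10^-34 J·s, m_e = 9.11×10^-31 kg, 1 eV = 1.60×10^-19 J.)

For an infinite well E_n = n²h²/(8m_eL²), so E_1 = h²/(8m_eL²) = (6.63×10^-34)²/(8·9.11×10^-31·(1.73×10^-10 m)²) = 2.015×10^-18 J.
Then E_2 = 2²·E_1 = 4·2.015×10^-18 J = 8.060×10^-18 J.
Converting, E_2 = 8.060×10^-18 J / (1.60×10^-19 J/eV) = 50.4 eV.

E_2 = 50.4 eV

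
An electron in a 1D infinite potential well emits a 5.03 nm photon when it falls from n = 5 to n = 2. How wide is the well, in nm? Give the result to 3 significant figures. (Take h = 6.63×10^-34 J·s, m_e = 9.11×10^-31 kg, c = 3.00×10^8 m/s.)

L = 0.179 nm

The photon carries ΔE = hc/λ = 6.63×10^-34·3.00×10^8/5.03×10^-9 m = 3.954×10^-17 J.
Since ΔE = (5² − 2²)E_1, E_1 = 1.883×10^-18 J, and L = h/√(8m_eE_1) = 1.79×10^-10 m = 0.179 nm.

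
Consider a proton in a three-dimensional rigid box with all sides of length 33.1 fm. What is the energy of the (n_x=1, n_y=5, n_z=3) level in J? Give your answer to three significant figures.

E = 1.05×10^-12 J

For a 3D rectangular well E = (h²/8m_p)·Σ n_i²/L_i² = (6.626×10^-34)²/(8·1.673×10^-27) · [1²/(33.1 fm)² + 5²/(33.1 fm)² + 3²/(33.1 fm)²].
Evaluating gives E = 1.05×10^-12 J.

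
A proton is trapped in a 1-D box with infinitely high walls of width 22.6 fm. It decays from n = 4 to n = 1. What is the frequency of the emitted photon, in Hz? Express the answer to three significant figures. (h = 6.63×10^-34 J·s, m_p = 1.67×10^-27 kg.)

f = 1.46×10^21 Hz

E_1 = h²/(8m_pL²) = 6.442×10^-14 J and ΔE = (4² − 1²)E_1 = 9.663×10^-13 J.
f = ΔE/h = 9.663×10^-13/6.63×10^-34 = 1.46×10^21 Hz.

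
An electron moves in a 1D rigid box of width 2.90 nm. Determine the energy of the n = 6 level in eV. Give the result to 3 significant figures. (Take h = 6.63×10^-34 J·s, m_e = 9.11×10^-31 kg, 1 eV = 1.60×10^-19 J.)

For an infinite well E_n = n²h²/(8m_eL²), so E_1 = h²/(8m_eL²) = (6.63×10^-34)²/(8·9.11×10^-31·(2.90×10^-9 m)²) = 7.172×10^-21 J.
Then E_6 = 6²·E_1 = 36·7.172×10^-21 J = 2.582×10^-19 J.
Converting, E_6 = 2.582×10^-19 J / (1.60×10^-19 J/eV) = 1.61 eV.

E_6 = 1.61 eV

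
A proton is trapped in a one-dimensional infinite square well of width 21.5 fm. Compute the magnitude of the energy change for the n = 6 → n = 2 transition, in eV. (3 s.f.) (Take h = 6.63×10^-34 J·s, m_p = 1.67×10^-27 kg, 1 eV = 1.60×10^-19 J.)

E_1 = h²/(8m_pL²) = 7.118×10^-14 J.
|ΔE| = |6² − 2²|·E_1 = 32·7.118×10^-14 J = 2.278×10^-12 J = 1.42×10^7 eV.

|ΔE| = 1.42×10^7 eV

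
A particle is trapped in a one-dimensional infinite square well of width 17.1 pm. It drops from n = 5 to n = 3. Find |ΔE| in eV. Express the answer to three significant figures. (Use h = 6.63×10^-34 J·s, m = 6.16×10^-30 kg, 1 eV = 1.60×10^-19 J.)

E_1 = h²/(8mL²) = 3.050×10^-17 J.
|ΔE| = |5² − 3²|·E_1 = 16·3.050×10^-17 J = 4.880×10^-16 J = 3.05×10^3 eV.

|ΔE| = 3.05×10^3 eV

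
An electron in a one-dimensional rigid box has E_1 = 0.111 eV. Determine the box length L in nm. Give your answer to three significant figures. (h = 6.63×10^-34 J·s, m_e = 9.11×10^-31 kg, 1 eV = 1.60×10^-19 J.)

From E_n = n²h²/(8m_eL²), L = n·h/√(8m_eE_n).
E_1 = 0.111 eV = 1.776×10^-20 J, so L = 1·6.63×10^-34/√(8·9.11×10^-31·1.776×10^-20) = 1.84×10^-9 m = 1.84 nm.

L = 1.84 nm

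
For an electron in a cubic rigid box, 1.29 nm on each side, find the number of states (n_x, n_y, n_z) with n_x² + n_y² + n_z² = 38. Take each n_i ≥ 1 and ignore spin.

degeneracy = 9

The level has n_x² + n_y² + n_z² = 38. The ordered positive-integer solutions are (1, 1, 6), (1, 6, 1), (2, 3, 5), (2, 5, 3), (3, 2, 5), (3, 5, 2), (5, 2, 3), (5, 3, 2), (6, 1, 1).
That gives 9 states.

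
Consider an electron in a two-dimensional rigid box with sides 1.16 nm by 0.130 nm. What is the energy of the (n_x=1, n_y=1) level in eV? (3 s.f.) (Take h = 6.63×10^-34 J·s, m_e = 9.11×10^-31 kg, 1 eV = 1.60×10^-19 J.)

E = 22.6 eV

For a 2D rectangular well E = (h²/8m_e)·Σ n_i²/L_i² = (6.63×10^-34)²/(8·9.11×10^-31) · [1²/(1.16 nm)² + 1²/(0.130 nm)²].
Evaluating gives E = 3.614×10^-18 J = 22.6 eV.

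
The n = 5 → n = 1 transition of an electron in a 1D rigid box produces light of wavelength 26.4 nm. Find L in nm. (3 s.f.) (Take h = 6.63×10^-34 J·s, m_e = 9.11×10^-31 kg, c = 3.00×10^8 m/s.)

L = 0.438 nm

The photon carries ΔE = hc/λ = 6.63×10^-34·3.00×10^8/2.64×10^-8 m = 7.534×10^-18 J.
Since ΔE = (5² − 1²)E_1, E_1 = 3.139×10^-19 J, and L = h/√(8m_eE_1) = 4.38×10^-10 m = 0.438 nm.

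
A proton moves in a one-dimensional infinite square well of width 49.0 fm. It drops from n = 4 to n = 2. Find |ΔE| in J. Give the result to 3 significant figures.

E_1 = h²/(8m_pL²) = 1.366×10^-14 J.
|ΔE| = |4² − 2²|·E_1 = 12·1.366×10^-14 J = 1.64×10^-13 J.

|ΔE| = 1.64×10^-13 J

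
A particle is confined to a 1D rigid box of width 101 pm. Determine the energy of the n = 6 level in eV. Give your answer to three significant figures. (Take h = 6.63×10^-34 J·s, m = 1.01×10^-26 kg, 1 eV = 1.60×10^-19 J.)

For an infinite well E_n = n²h²/(8mL²), so E_1 = h²/(8mL²) = (6.63×10^-34)²/(8·1.01×10^-26·(1.01×10^-10 m)²) = 5.333×10^-22 J.
Then E_6 = 6²·E_1 = 36·5.333×10^-22 J = 1.920×10^-20 J.
Converting, E_6 = 1.920×10^-20 J / (1.60×10^-19 J/eV) = 0.120 eV.

E_6 = 0.120 eV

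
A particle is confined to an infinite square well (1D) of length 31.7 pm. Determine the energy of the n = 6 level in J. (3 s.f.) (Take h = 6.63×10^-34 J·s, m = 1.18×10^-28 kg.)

E_6 = 1.67×10^-17 J

For an infinite well E_n = n²h²/(8mL²), so E_1 = h²/(8mL²) = (6.63×10^-34)²/(8·1.18×10^-28·(3.17×10^-11 m)²) = 4.634×10^-19 J.
Then E_6 = 6²·E_1 = 36·4.634×10^-19 J = 1.67×10^-17 J.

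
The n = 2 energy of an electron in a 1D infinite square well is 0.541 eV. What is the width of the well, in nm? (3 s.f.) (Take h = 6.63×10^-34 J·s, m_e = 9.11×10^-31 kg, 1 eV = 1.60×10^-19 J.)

L = 1.67 nm

From E_n = n²h²/(8m_eL²), L = n·h/√(8m_eE_n).
E_2 = 0.541 eV = 8.656×10^-20 J, so L = 2·6.63×10^-34/√(8·9.11×10^-31·8.656×10^-20) = 1.67×10^-9 m = 1.67 nm.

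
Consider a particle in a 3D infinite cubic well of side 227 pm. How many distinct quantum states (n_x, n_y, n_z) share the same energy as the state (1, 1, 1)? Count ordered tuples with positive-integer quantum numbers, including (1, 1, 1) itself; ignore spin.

degeneracy = 1

The level has n_x² + n_y² + n_z² = 3. The ordered positive-integer solutions are (1, 1, 1).
That gives 1 state.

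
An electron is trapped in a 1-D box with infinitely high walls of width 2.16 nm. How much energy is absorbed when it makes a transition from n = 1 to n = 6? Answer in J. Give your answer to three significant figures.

|ΔE| = 4.52×10^-19 J

E_1 = h²/(8m_eL²) = 1.291×10^-20 J.
|ΔE| = |1² − 6²|·E_1 = 35·1.291×10^-20 J = 4.52×10^-19 J.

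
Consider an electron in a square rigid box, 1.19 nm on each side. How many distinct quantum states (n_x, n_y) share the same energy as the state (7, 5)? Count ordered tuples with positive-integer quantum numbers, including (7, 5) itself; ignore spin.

degeneracy = 2

The level has n_x² + n_y² = 74. The ordered positive-integer solutions are (5, 7), (7, 5).
That gives 2 states.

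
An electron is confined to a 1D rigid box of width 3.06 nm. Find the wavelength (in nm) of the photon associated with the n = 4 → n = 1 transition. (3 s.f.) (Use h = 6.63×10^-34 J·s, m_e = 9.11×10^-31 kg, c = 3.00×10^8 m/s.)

E_1 = h²/(8m_eL²) = 6.441×10^-21 J, so ΔE = (4² − 1²)E_1 = 9.662×10^-20 J.
λ = hc/ΔE = (6.63×10^-34·3.00×10^8)/9.662×10^-20 = 2.06×10^-6 m = 2.06×10^3 nm.

λ = 2.06×10^3 nm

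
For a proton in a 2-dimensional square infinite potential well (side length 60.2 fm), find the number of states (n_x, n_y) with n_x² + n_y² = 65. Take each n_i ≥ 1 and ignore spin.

degeneracy = 4

The level has n_x² + n_y² = 65. The ordered positive-integer solutions are (1, 8), (4, 7), (7, 4), (8, 1).
That gives 4 states.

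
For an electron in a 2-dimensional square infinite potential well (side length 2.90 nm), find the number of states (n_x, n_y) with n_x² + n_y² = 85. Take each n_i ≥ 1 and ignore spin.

degeneracy = 4

The level has n_x² + n_y² = 85. The ordered positive-integer solutions are (2, 9), (6, 7), (7, 6), (9, 2).
That gives 4 states.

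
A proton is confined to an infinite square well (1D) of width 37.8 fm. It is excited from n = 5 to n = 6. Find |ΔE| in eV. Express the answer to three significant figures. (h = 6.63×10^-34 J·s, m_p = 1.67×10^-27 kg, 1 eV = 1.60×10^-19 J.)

E_1 = h²/(8m_pL²) = 2.303×10^-14 J.
|ΔE| = |5² − 6²|·E_1 = 11·2.303×10^-14 J = 2.533×10^-13 J = 1.58×10^6 eV.

|ΔE| = 1.58×10^6 eV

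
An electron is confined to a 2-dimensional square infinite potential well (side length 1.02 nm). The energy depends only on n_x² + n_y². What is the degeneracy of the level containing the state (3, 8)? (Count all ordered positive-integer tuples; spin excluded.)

degeneracy = 2

The level has n_x² + n_y² = 73. The ordered positive-integer solutions are (3, 8), (8, 3).
That gives 2 states.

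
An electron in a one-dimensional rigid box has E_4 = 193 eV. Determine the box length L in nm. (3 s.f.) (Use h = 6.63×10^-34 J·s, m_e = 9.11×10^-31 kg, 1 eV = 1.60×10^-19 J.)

From E_n = n²h²/(8m_eL²), L = n·h/√(8m_eE_n).
E_4 = 193 eV = 3.088×10^-17 J, so L = 4·6.63×10^-34/√(8·9.11×10^-31·3.088×10^-17) = 1.77×10^-10 m = 0.177 nm.

L = 0.177 nm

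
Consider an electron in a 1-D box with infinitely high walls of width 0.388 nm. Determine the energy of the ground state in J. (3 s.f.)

For an infinite well E_n = n²h²/(8m_eL²), so E_1 = h²/(8m_eL²) = (6.626×10^-34)²/(8·9.109×10^-31·(3.88×10^-10 m)²) = 4.002×10^-19 J.

E_1 = 4.00×10^-19 J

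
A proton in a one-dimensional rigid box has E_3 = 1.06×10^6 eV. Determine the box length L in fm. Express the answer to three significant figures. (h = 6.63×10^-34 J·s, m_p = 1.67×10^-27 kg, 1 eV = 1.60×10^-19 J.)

From E_n = n²h²/(8m_pL²), L = n·h/√(8m_pE_n).
E_3 = 1.06×10^6 eV = 1.696×10^-13 J, so L = 3·6.63×10^-34/√(8·1.67×10^-27·1.696×10^-13) = 4.18×10^-14 m = 41.8 fm.

L = 41.8 fm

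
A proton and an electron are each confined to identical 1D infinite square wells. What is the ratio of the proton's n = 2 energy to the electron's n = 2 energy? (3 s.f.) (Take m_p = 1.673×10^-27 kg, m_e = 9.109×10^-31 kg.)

E_n ∝ 1/m at fixed n and L, so the ratio is m_e/m_p = 9.109×10^-31/1.673×10^-27 = 5.44×10^-4.

5.44×10^-4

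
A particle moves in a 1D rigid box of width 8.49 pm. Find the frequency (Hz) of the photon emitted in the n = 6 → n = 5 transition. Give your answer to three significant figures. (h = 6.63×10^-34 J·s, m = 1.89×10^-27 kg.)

f = 6.69×10^15 Hz

E_1 = h²/(8mL²) = 4.033×10^-19 J and ΔE = (6² − 5²)E_1 = 4.436×10^-18 J.
f = ΔE/h = 4.436×10^-18/6.63×10^-34 = 6.69×10^15 Hz.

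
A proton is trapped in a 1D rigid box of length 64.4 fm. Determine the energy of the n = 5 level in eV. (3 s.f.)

E_5 = 1.23×10^6 eV

For an infinite well E_n = n²h²/(8m_pL²), so E_1 = h²/(8m_pL²) = (6.626×10^-34)²/(8·1.673×10^-27·(6.44×10^-14 m)²) = 7.909×10^-15 J.
Then E_5 = 5²·E_1 = 25·7.909×10^-15 J = 1.977×10^-13 J.
Converting, E_5 = 1.977×10^-13 J / (1.602×10^-19 J/eV) = 1.23×10^6 eV.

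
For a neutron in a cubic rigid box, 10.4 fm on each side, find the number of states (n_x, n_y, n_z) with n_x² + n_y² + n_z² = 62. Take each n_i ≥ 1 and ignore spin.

degeneracy = 12

The level has n_x² + n_y² + n_z² = 62. The ordered positive-integer solutions are (1, 5, 6), (1, 6, 5), (2, 3, 7), (2, 7, 3), (3, 2, 7), (3, 7, 2), (5, 1, 6), (5, 6, 1), (6, 1, 5), (6, 5, 1), (7, 2, 3), (7, 3, 2).
That gives 12 states.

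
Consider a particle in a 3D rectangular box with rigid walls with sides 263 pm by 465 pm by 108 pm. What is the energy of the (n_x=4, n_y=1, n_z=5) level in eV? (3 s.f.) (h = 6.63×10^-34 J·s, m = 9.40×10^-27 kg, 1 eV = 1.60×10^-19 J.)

E = 0.0869 eV

For a 3D rectangular well E = (h²/8m)·Σ n_i²/L_i² = (6.63×10^-34)²/(8·9.40×10^-27) · [4²/(263 pm)² + 1²/(465 pm)² + 5²/(108 pm)²].
Evaluating gives E = 1.391×10^-20 J = 0.0869 eV.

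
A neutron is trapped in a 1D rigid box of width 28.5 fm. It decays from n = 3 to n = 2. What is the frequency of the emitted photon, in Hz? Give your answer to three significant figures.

E_1 = h²/(8m_nL²) = 4.034×10^-14 J and ΔE = (3² − 2²)E_1 = 2.017×10^-13 J.
f = ΔE/h = 2.017×10^-13/6.626×10^-34 = 3.04×10^20 Hz.

f = 3.04×10^20 Hz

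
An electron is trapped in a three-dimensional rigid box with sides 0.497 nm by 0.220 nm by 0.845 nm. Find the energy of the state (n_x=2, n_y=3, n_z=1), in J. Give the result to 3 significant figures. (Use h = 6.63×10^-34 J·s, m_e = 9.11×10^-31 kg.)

E = 1.23×10^-17 J

For a 3D rectangular well E = (h²/8m_e)·Σ n_i²/L_i² = (6.63×10^-34)²/(8·9.11×10^-31) · [2²/(0.497 nm)² + 3²/(0.220 nm)² + 1²/(0.845 nm)²].
Evaluating gives E = 1.23×10^-17 J.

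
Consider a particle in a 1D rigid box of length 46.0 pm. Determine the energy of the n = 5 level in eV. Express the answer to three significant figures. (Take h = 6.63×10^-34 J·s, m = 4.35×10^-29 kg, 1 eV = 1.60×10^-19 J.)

For an infinite well E_n = n²h²/(8mL²), so E_1 = h²/(8mL²) = (6.63×10^-34)²/(8·4.35×10^-29·(4.60×10^-11 m)²) = 5.969×10^-19 J.
Then E_5 = 5²·E_1 = 25·5.969×10^-19 J = 1.492×10^-17 J.
Converting, E_5 = 1.492×10^-17 J / (1.60×10^-19 J/eV) = 93.3 eV.

E_5 = 93.3 eV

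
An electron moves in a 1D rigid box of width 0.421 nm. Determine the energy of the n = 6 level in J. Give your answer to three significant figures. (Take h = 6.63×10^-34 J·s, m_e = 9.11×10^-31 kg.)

E_6 = 1.23×10^-17 J

For an infinite well E_n = n²h²/(8m_eL²), so E_1 = h²/(8m_eL²) = (6.63×10^-34)²/(8·9.11×10^-31·(4.21×10^-10 m)²) = 3.403×10^-19 J.
Then E_6 = 6²·E_1 = 36·3.403×10^-19 J = 1.23×10^-17 J.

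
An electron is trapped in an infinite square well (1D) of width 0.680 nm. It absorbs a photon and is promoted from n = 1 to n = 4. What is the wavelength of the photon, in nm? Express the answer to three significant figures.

λ = 102 nm

E_1 = h²/(8m_eL²) = 1.303×10^-19 J, so ΔE = (4² − 1²)E_1 = 1.954×10^-18 J.
λ = hc/ΔE = (6.626×10^-34·2.998×10^8)/1.954×10^-18 = 1.02×10^-7 m = 102 nm.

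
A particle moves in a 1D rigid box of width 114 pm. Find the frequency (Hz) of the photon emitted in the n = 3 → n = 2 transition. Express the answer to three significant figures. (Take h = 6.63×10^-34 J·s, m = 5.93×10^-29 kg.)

E_1 = h²/(8mL²) = 7.130×10^-20 J and ΔE = (3² − 2²)E_1 = 3.565×10^-19 J.
f = ΔE/h = 3.565×10^-19/6.63×10^-34 = 5.38×10^14 Hz.

f = 5.38×10^14 Hz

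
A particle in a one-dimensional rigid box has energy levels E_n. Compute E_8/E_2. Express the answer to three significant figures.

E_n ∝ n², so E_8/E_2 = 8²/2² = 64/4 = 16.0.

16.0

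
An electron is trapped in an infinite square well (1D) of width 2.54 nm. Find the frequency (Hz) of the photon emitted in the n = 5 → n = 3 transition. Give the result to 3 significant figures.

E_1 = h²/(8m_eL²) = 9.338×10^-21 J and ΔE = (5² − 3²)E_1 = 1.494×10^-19 J.
f = ΔE/h = 1.494×10^-19/6.626×10^-34 = 2.25×10^14 Hz.

f = 2.25×10^14 Hz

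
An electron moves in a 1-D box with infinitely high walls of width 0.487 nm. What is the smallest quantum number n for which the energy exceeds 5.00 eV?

n = 2

E_1 = h²/(8m_eL²) = 2.540×10^-19 J = 1.586 eV.
Need n² > 5.00/1.586 = 3.153, i.e. n > 1.776.
The smallest integer satisfying this is n = 2.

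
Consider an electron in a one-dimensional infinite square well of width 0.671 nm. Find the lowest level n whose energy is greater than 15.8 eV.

n = 5

E_1 = h²/(8m_eL²) = 1.338×10^-19 J = 0.8352 eV.
Need n² > 15.8/0.8352 = 18.92, i.e. n > 4.350.
The smallest integer satisfying this is n = 5.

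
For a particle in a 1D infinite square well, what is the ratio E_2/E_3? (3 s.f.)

0.444

E_n ∝ n², so E_2/E_3 = 2²/3² = 4/9 = 0.444.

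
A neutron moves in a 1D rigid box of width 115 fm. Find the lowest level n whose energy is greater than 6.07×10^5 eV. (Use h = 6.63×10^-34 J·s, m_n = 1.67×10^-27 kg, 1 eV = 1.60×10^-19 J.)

n = 7

E_1 = h²/(8m_nL²) = 2.488×10^-15 J = 1.555×10^4 eV.
Need n² > 6.07×10^5/1.555×10^4 = 39.04, i.e. n > 6.248.
The smallest integer satisfying this is n = 7.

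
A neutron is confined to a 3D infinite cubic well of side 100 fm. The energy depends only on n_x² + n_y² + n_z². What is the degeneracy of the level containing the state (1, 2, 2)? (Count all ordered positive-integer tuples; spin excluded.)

degeneracy = 3

The level has n_x² + n_y² + n_z² = 9. The ordered positive-integer solutions are (1, 2, 2), (2, 1, 2), (2, 2, 1).
That gives 3 states.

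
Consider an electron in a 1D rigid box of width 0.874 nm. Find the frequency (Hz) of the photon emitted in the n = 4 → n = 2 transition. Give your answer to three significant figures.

E_1 = h²/(8m_eL²) = 7.887×10^-20 J and ΔE = (4² − 2²)E_1 = 9.464×10^-19 J.
f = ΔE/h = 9.464×10^-19/6.626×10^-34 = 1.43×10^15 Hz.

f = 1.43×10^15 Hz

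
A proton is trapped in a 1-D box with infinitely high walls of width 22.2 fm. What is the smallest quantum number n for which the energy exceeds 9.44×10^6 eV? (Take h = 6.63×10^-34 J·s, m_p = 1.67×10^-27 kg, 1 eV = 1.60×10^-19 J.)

E_1 = h²/(8m_pL²) = 6.676×10^-14 J = 4.172×10^5 eV.
Need n² > 9.44×10^6/4.172×10^5 = 22.63, i.e. n > 4.757.
The smallest integer satisfying this is n = 5.

n = 5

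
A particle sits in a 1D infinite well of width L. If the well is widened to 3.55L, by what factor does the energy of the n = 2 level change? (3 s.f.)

E_n ∝ 1/L², so the energy scales by 1/3.55² = 0.0793.

0.0793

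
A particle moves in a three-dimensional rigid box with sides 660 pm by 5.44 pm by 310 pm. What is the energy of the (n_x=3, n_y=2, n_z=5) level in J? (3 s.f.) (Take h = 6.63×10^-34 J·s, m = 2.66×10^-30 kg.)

For a 3D rectangular well E = (h²/8m)·Σ n_i²/L_i² = (6.63×10^-34)²/(8·2.66×10^-30) · [3²/(660 pm)² + 2²/(5.44 pm)² + 5²/(310 pm)²].
Evaluating gives E = 2.80×10^-15 J.

E = 2.80×10^-15 J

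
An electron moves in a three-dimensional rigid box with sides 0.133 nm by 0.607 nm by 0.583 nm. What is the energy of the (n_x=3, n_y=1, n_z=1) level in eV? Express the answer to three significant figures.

For a 3D rectangular well E = (h²/8m_e)·Σ n_i²/L_i² = (6.626×10^-34)²/(8·9.109×10^-31) · [3²/(0.133 nm)² + 1²/(0.607 nm)² + 1²/(0.583 nm)²].
Evaluating gives E = 3.099×10^-17 J = 193 eV.

E = 193 eV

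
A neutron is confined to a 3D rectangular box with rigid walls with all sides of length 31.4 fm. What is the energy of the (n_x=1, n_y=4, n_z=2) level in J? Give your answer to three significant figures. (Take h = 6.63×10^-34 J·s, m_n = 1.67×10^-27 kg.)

E = 7.01×10^-13 J

For a 3D rectangular well E = (h²/8m_n)·Σ n_i²/L_i² = (6.63×10^-34)²/(8·1.67×10^-27) · [1²/(31.4 fm)² + 4²/(31.4 fm)² + 2²/(31.4 fm)²].
Evaluating gives E = 7.01×10^-13 J.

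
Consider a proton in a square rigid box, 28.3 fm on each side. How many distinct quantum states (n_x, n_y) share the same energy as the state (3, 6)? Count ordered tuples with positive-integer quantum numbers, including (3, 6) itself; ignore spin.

degeneracy = 2

The level has n_x² + n_y² = 45. The ordered positive-integer solutions are (3, 6), (6, 3).
That gives 2 states.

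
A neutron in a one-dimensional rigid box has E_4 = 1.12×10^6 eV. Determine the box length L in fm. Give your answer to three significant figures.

From E_n = n²h²/(8m_nL²), L = n·h/√(8m_nE_n).
E_4 = 1.12×10^6 eV = 1.794×10^-13 J, so L = 4·6.626×10^-34/√(8·1.675×10^-27·1.794×10^-13) = 5.41×10^-14 m = 54.1 fm.

L = 54.1 fm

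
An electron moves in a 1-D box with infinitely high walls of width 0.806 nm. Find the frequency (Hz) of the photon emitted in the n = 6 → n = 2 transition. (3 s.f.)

f = 4.48×10^15 Hz

E_1 = h²/(8m_eL²) = 9.274×10^-20 J and ΔE = (6² − 2²)E_1 = 2.968×10^-18 J.
f = ΔE/h = 2.968×10^-18/6.626×10^-34 = 4.48×10^15 Hz.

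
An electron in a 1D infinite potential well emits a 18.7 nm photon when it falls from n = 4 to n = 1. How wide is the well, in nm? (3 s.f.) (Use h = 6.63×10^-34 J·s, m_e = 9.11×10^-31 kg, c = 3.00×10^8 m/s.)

L = 0.292 nm

The photon carries ΔE = hc/λ = 6.63×10^-34·3.00×10^8/1.87×10^-8 m = 1.064×10^-17 J.
Since ΔE = (4² − 1²)E_1, E_1 = 7.093×10^-19 J, and L = h/√(8m_eE_1) = 2.92×10^-10 m = 0.292 nm.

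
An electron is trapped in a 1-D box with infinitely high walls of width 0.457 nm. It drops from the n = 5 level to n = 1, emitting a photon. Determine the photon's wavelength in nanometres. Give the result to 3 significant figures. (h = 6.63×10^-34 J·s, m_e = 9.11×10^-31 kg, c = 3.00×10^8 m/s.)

λ = 28.7 nm

E_1 = h²/(8m_eL²) = 2.888×10^-19 J, so ΔE = (5² − 1²)E_1 = 6.931×10^-18 J.
λ = hc/ΔE = (6.63×10^-34·3.00×10^8)/6.931×10^-18 = 2.87×10^-8 m = 28.7 nm.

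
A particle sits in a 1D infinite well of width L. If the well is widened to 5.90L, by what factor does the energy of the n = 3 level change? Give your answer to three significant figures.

E_n ∝ 1/L², so the energy scales by 1/5.90² = 0.0287.

0.0287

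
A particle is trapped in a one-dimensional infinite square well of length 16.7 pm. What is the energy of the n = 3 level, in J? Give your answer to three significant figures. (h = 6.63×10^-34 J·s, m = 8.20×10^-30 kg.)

E_3 = 2.16×10^-16 J

For an infinite well E_n = n²h²/(8mL²), so E_1 = h²/(8mL²) = (6.63×10^-34)²/(8·8.20×10^-30·(1.67×10^-11 m)²) = 2.403×10^-17 J.
Then E_3 = 3²·E_1 = 9·2.403×10^-17 J = 2.16×10^-16 J.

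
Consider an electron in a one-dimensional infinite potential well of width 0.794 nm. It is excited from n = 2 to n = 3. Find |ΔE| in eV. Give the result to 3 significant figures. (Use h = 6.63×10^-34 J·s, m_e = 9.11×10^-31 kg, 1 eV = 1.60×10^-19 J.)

E_1 = h²/(8m_eL²) = 9.567×10^-20 J.
|ΔE| = |2² − 3²|·E_1 = 5·9.567×10^-20 J = 4.783×10^-19 J = 2.99 eV.

|ΔE| = 2.99 eV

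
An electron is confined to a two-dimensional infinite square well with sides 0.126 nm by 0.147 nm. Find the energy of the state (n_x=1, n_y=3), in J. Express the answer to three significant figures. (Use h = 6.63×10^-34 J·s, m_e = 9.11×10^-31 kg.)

E = 2.89×10^-17 J

For a 2D rectangular well E = (h²/8m_e)·Σ n_i²/L_i² = (6.63×10^-34)²/(8·9.11×10^-31) · [1²/(0.126 nm)² + 3²/(0.147 nm)²].
Evaluating gives E = 2.89×10^-17 J.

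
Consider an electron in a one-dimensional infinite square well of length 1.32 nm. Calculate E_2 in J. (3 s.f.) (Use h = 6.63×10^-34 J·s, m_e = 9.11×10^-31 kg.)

E_2 = 1.38×10^-19 J

For an infinite well E_n = n²h²/(8m_eL²), so E_1 = h²/(8m_eL²) = (6.63×10^-34)²/(8·9.11×10^-31·(1.32×10^-9 m)²) = 3.462×10^-20 J.
Then E_2 = 2²·E_1 = 4·3.462×10^-20 J = 1.38×10^-19 J.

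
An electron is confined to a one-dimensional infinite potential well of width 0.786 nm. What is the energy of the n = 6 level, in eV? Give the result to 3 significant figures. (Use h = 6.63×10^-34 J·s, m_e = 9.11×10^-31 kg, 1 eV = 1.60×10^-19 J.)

E_6 = 22.0 eV

For an infinite well E_n = n²h²/(8m_eL²), so E_1 = h²/(8m_eL²) = (6.63×10^-34)²/(8·9.11×10^-31·(7.86×10^-10 m)²) = 9.763×10^-20 J.
Then E_6 = 6²·E_1 = 36·9.763×10^-20 J = 3.515×10^-18 J.
Converting, E_6 = 3.515×10^-18 J / (1.60×10^-19 J/eV) = 22.0 eV.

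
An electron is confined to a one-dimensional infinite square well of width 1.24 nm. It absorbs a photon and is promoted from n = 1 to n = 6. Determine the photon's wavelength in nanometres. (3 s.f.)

λ = 145 nm

E_1 = h²/(8m_eL²) = 3.918×10^-20 J, so ΔE = (6² − 1²)E_1 = 1.371×10^-18 J.
λ = hc/ΔE = (6.626×10^-34·2.998×10^8)/1.371×10^-18 = 1.45×10^-7 m = 145 nm.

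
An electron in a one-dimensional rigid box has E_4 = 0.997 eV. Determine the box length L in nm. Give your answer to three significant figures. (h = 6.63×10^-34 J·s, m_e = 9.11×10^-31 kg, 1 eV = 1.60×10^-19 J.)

From E_n = n²h²/(8m_eL²), L = n·h/√(8m_eE_n).
E_4 = 0.997 eV = 1.595×10^-19 J, so L = 4·6.63×10^-34/√(8·9.11×10^-31·1.595×10^-19) = 2.46×10^-9 m = 2.46 nm.

L = 2.46 nm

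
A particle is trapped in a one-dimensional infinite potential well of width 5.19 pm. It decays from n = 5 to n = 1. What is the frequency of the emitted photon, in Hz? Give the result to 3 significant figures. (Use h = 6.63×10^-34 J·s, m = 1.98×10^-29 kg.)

E_1 = h²/(8mL²) = 1.030×10^-16 J and ΔE = (5² − 1²)E_1 = 2.472×10^-15 J.
f = ΔE/h = 2.472×10^-15/6.63×10^-34 = 3.73×10^18 Hz.

f = 3.73×10^18 Hz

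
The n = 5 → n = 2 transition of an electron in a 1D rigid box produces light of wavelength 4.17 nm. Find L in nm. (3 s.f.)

The photon carries ΔE = hc/λ = 6.626×10^-34·2.998×10^8/4.17×10^-9 m = 4.764×10^-17 J.
Since ΔE = (5² − 2²)E_1, E_1 = 2.269×10^-18 J, and L = h/√(8m_eE_1) = 1.63×10^-10 m = 0.163 nm.

L = 0.163 nm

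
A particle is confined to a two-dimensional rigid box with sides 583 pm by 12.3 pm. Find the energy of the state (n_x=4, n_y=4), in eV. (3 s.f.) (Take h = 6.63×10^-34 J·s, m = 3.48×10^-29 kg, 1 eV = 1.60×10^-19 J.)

For a 2D rectangular well E = (h²/8m)·Σ n_i²/L_i² = (6.63×10^-34)²/(8·3.48×10^-29) · [4²/(583 pm)² + 4²/(12.3 pm)²].
Evaluating gives E = 1.671×10^-16 J = 1.04×10^3 eV.

E = 1.04×10^3 eV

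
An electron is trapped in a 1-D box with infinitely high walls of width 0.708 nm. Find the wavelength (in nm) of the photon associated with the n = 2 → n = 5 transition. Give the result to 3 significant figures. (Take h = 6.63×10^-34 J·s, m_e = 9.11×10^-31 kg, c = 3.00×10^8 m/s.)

E_1 = h²/(8m_eL²) = 1.203×10^-19 J, so ΔE = (5² − 2²)E_1 = 2.526×10^-18 J.
λ = hc/ΔE = (6.63×10^-34·3.00×10^8)/2.526×10^-18 = 7.87×10^-8 m = 78.7 nm.

λ = 78.7 nm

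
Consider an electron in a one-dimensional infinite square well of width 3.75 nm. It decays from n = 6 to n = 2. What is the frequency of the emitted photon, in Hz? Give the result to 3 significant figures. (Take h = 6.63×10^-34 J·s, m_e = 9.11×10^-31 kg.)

f = 2.07×10^14 Hz

E_1 = h²/(8m_eL²) = 4.289×10^-21 J and ΔE = (6² − 2²)E_1 = 1.372×10^-19 J.
f = ΔE/h = 1.372×10^-19/6.63×10^-34 = 2.07×10^14 Hz.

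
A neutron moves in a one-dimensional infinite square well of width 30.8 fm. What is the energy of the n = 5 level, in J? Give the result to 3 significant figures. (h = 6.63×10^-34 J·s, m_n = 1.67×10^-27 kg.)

For an infinite well E_n = n²h²/(8m_nL²), so E_1 = h²/(8m_nL²) = (6.63×10^-34)²/(8·1.67×10^-27·(3.08×10^-14 m)²) = 3.468×10^-14 J.
Then E_5 = 5²·E_1 = 25·3.468×10^-14 J = 8.67×10^-13 J.

E_5 = 8.67×10^-13 J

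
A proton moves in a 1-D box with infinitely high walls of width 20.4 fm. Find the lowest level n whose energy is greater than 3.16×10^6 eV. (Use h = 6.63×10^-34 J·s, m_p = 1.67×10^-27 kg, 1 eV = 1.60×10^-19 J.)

n = 3

E_1 = h²/(8m_pL²) = 7.906×10^-14 J = 4.941×10^5 eV.
Need n² > 3.16×10^6/4.941×10^5 = 6.395, i.e. n > 2.529.
The smallest integer satisfying this is n = 3.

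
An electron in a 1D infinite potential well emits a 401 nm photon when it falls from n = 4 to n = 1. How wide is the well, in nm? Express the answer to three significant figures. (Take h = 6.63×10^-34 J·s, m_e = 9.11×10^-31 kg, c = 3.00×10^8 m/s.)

The photon carries ΔE = hc/λ = 6.63×10^-34·3.00×10^8/4.01×10^-7 m = 4.960×10^-19 J.
Since ΔE = (4² − 1²)E_1, E_1 = 3.307×10^-20 J, and L = h/√(8m_eE_1) = 1.35×10^-9 m = 1.35 nm.

L = 1.35 nm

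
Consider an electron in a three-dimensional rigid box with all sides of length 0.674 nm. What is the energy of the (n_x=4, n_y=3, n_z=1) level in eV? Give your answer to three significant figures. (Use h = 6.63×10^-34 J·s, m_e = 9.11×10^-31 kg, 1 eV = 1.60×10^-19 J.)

For a 3D rectangular well E = (h²/8m_e)·Σ n_i²/L_i² = (6.63×10^-34)²/(8·9.11×10^-31) · [4²/(0.674 nm)² + 3²/(0.674 nm)² + 1²/(0.674 nm)²].
Evaluating gives E = 3.452×10^-18 J = 21.6 eV.

E = 21.6 eV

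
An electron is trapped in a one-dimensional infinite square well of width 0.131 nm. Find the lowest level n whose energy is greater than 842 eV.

E_1 = h²/(8m_eL²) = 3.511×10^-18 J = 21.92 eV.
Need n² > 842/21.92 = 38.41, i.e. n > 6.198.
The smallest integer satisfying this is n = 7.

n = 7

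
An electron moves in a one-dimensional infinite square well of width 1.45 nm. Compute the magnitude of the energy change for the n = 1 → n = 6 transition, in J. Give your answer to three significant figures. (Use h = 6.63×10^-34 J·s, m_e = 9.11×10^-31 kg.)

|ΔE| = 1.00×10^-18 J

E_1 = h²/(8m_eL²) = 2.869×10^-20 J.
|ΔE| = |1² − 6²|·E_1 = 35·2.869×10^-20 J = 1.00×10^-18 J.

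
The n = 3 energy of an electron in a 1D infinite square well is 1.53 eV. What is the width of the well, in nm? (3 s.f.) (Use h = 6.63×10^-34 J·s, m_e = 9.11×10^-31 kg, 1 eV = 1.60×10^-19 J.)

L = 1.49 nm

From E_n = n²h²/(8m_eL²), L = n·h/√(8m_eE_n).
E_3 = 1.53 eV = 2.448×10^-19 J, so L = 3·6.63×10^-34/√(8·9.11×10^-31·2.448×10^-19) = 1.49×10^-9 m = 1.49 nm.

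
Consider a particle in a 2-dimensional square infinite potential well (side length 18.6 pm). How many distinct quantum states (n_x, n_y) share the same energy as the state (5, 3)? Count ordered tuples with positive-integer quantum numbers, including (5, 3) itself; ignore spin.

degeneracy = 2

The level has n_x² + n_y² = 34. The ordered positive-integer solutions are (3, 5), (5, 3).
That gives 2 states.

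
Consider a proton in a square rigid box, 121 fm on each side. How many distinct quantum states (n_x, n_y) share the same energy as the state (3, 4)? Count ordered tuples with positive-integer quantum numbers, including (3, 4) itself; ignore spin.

degeneracy = 2

The level has n_x² + n_y² = 25. The ordered positive-integer solutions are (3, 4), (4, 3).
That gives 2 states.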